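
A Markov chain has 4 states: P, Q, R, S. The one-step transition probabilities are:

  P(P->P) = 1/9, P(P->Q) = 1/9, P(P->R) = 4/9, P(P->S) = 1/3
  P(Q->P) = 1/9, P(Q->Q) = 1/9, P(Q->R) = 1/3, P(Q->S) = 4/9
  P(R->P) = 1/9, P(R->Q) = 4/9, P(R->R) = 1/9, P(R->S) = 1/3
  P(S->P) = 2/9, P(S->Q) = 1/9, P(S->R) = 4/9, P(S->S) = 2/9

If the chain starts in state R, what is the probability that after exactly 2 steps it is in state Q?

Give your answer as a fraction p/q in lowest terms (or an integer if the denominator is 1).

Computing P^2 by repeated multiplication:
P^1 =
  P: [1/9, 1/9, 4/9, 1/3]
  Q: [1/9, 1/9, 1/3, 4/9]
  R: [1/9, 4/9, 1/9, 1/3]
  S: [2/9, 1/9, 4/9, 2/9]
P^2 =
  P: [4/27, 7/27, 23/81, 25/81]
  Q: [13/81, 2/9, 26/81, 8/27]
  R: [4/27, 4/27, 29/81, 28/81]
  S: [11/81, 7/27, 23/81, 26/81]

(P^2)[R -> Q] = 4/27

Answer: 4/27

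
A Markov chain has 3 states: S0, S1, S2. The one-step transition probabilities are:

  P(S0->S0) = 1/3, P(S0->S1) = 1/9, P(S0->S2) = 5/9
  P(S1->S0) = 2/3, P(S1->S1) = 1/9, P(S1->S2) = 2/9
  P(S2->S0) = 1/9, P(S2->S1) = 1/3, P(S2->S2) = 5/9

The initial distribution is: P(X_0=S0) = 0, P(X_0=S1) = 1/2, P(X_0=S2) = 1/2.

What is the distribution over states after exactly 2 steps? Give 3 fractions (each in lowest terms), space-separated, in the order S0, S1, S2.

Propagating the distribution step by step (d_{t+1} = d_t * P):
d_0 = (S0=0, S1=1/2, S2=1/2)
  d_1[S0] = 0*1/3 + 1/2*2/3 + 1/2*1/9 = 7/18
  d_1[S1] = 0*1/9 + 1/2*1/9 + 1/2*1/3 = 2/9
  d_1[S2] = 0*5/9 + 1/2*2/9 + 1/2*5/9 = 7/18
d_1 = (S0=7/18, S1=2/9, S2=7/18)
  d_2[S0] = 7/18*1/3 + 2/9*2/3 + 7/18*1/9 = 26/81
  d_2[S1] = 7/18*1/9 + 2/9*1/9 + 7/18*1/3 = 16/81
  d_2[S2] = 7/18*5/9 + 2/9*2/9 + 7/18*5/9 = 13/27
d_2 = (S0=26/81, S1=16/81, S2=13/27)

Answer: 26/81 16/81 13/27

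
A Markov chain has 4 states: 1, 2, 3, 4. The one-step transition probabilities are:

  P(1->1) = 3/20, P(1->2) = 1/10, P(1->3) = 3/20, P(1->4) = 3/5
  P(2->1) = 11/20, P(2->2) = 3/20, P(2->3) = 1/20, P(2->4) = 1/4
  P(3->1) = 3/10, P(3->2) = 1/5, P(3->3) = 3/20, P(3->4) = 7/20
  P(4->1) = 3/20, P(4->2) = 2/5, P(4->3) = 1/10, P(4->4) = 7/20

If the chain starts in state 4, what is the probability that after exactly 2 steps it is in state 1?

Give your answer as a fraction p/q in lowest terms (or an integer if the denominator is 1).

Answer: 13/40

Derivation:
Computing P^2 by repeated multiplication:
P^1 =
  1: [3/20, 1/10, 3/20, 3/5]
  2: [11/20, 3/20, 1/20, 1/4]
  3: [3/10, 1/5, 3/20, 7/20]
  4: [3/20, 2/5, 1/10, 7/20]
P^2 =
  1: [17/80, 3/10, 11/100, 151/400]
  2: [87/400, 3/16, 49/400, 189/400]
  3: [101/400, 23/100, 9/80, 81/200]
  4: [13/40, 47/200, 37/400, 139/400]

(P^2)[4 -> 1] = 13/40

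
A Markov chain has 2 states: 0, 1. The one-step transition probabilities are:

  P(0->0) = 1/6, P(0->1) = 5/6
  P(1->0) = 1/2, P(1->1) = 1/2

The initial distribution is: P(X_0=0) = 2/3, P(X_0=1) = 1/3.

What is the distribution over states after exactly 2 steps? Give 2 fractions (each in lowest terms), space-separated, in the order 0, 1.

Answer: 11/27 16/27

Derivation:
Propagating the distribution step by step (d_{t+1} = d_t * P):
d_0 = (0=2/3, 1=1/3)
  d_1[0] = 2/3*1/6 + 1/3*1/2 = 5/18
  d_1[1] = 2/3*5/6 + 1/3*1/2 = 13/18
d_1 = (0=5/18, 1=13/18)
  d_2[0] = 5/18*1/6 + 13/18*1/2 = 11/27
  d_2[1] = 5/18*5/6 + 13/18*1/2 = 16/27
d_2 = (0=11/27, 1=16/27)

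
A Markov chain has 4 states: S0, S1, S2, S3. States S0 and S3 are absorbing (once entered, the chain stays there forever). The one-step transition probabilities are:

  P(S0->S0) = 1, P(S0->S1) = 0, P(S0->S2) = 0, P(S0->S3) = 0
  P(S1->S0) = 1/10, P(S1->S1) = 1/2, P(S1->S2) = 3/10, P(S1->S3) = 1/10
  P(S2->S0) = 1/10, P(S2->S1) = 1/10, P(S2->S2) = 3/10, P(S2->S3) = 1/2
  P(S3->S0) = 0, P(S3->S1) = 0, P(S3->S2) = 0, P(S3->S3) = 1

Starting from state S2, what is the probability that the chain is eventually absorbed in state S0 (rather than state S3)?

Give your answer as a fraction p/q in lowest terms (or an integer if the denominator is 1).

Answer: 3/16

Derivation:
Let a_i = P(absorbed in S0 | start in state i).
Boundary conditions: a_S0 = 1, a_S3 = 0.
For each transient state i, a_i = sum_j P(i->j) * a_j:
  a_S1 = 1/10*a_S0 + 1/2*a_S1 + 3/10*a_S2 + 1/10*a_S3
  a_S2 = 1/10*a_S0 + 1/10*a_S1 + 3/10*a_S2 + 1/2*a_S3

Substituting a_S0 = 1 and a_S3 = 0, rearrange to (I - Q) a = r where r[i] = P(i -> S0):
  [1/2, -3/10] . (a_S1, a_S2) = 1/10
  [-1/10, 7/10] . (a_S1, a_S2) = 1/10

Solving yields:
  a_S1 = 5/16
  a_S2 = 3/16

Starting state is S2, so the absorption probability is a_S2 = 3/16.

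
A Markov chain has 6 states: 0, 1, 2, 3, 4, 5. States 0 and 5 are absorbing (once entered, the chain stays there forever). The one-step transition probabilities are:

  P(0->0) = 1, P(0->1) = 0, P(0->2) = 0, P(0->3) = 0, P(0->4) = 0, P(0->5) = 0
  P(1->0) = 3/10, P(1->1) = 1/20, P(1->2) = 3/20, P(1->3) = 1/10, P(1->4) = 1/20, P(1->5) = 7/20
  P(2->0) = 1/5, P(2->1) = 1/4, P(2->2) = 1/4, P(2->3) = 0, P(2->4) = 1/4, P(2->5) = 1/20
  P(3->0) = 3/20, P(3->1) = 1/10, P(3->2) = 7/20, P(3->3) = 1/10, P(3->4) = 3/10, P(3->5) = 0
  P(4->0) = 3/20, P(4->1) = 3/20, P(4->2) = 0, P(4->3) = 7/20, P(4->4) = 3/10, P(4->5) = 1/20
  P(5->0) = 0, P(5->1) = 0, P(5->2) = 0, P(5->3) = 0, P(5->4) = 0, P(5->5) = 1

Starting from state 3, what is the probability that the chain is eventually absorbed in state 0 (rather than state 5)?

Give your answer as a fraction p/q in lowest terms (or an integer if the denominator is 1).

Answer: 1538/2145

Derivation:
Let a_i = P(absorbed in 0 | start in state i).
Boundary conditions: a_0 = 1, a_5 = 0.
For each transient state i, a_i = sum_j P(i->j) * a_j:
  a_1 = 3/10*a_0 + 1/20*a_1 + 3/20*a_2 + 1/10*a_3 + 1/20*a_4 + 7/20*a_5
  a_2 = 1/5*a_0 + 1/4*a_1 + 1/4*a_2 + 0*a_3 + 1/4*a_4 + 1/20*a_5
  a_3 = 3/20*a_0 + 1/10*a_1 + 7/20*a_2 + 1/10*a_3 + 3/10*a_4 + 0*a_5
  a_4 = 3/20*a_0 + 3/20*a_1 + 0*a_2 + 7/20*a_3 + 3/10*a_4 + 1/20*a_5

Substituting a_0 = 1 and a_5 = 0, rearrange to (I - Q) a = r where r[i] = P(i -> 0):
  [19/20, -3/20, -1/10, -1/20] . (a_1, a_2, a_3, a_4) = 3/10
  [-1/4, 3/4, 0, -1/4] . (a_1, a_2, a_3, a_4) = 1/5
  [-1/10, -7/20, 9/10, -3/10] . (a_1, a_2, a_3, a_4) = 3/20
  [-3/20, 0, -7/20, 7/10] . (a_1, a_2, a_3, a_4) = 3/20

Solving yields:
  a_1 = 229/429
  a_2 = 289/429
  a_3 = 1538/2145
  a_4 = 134/195

Starting state is 3, so the absorption probability is a_3 = 1538/2145.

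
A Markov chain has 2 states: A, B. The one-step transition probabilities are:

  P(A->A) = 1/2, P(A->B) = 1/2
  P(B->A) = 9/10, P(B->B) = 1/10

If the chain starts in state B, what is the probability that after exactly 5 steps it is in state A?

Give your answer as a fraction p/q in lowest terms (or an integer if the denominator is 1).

Answer: 4059/6250

Derivation:
Computing P^5 by repeated multiplication:
P^1 =
  A: [1/2, 1/2]
  B: [9/10, 1/10]
P^2 =
  A: [7/10, 3/10]
  B: [27/50, 23/50]
P^3 =
  A: [31/50, 19/50]
  B: [171/250, 79/250]
P^4 =
  A: [163/250, 87/250]
  B: [783/1250, 467/1250]
P^5 =
  A: [799/1250, 451/1250]
  B: [4059/6250, 2191/6250]

(P^5)[B -> A] = 4059/6250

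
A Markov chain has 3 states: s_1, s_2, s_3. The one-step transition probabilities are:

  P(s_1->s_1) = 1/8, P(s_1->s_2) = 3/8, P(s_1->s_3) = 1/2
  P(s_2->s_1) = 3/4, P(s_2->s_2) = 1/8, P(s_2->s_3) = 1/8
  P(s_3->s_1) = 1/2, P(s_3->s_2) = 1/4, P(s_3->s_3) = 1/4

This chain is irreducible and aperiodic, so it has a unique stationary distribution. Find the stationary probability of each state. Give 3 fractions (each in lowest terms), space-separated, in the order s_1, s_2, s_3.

The stationary distribution satisfies pi = pi * P, i.e.:
  pi_s_1 = 1/8*pi_s_1 + 3/4*pi_s_2 + 1/2*pi_s_3
  pi_s_2 = 3/8*pi_s_1 + 1/8*pi_s_2 + 1/4*pi_s_3
  pi_s_3 = 1/2*pi_s_1 + 1/8*pi_s_2 + 1/4*pi_s_3
with normalization: pi_s_1 + pi_s_2 + pi_s_3 = 1.

Using the first 2 balance equations plus normalization, the linear system A*pi = b is:
  [-7/8, 3/4, 1/2] . pi = 0
  [3/8, -7/8, 1/4] . pi = 0
  [1, 1, 1] . pi = 1

Solving yields:
  pi_s_1 = 40/97
  pi_s_2 = 26/97
  pi_s_3 = 31/97

Verification (pi * P):
  40/97*1/8 + 26/97*3/4 + 31/97*1/2 = 40/97 = pi_s_1  (ok)
  40/97*3/8 + 26/97*1/8 + 31/97*1/4 = 26/97 = pi_s_2  (ok)
  40/97*1/2 + 26/97*1/8 + 31/97*1/4 = 31/97 = pi_s_3  (ok)

Answer: 40/97 26/97 31/97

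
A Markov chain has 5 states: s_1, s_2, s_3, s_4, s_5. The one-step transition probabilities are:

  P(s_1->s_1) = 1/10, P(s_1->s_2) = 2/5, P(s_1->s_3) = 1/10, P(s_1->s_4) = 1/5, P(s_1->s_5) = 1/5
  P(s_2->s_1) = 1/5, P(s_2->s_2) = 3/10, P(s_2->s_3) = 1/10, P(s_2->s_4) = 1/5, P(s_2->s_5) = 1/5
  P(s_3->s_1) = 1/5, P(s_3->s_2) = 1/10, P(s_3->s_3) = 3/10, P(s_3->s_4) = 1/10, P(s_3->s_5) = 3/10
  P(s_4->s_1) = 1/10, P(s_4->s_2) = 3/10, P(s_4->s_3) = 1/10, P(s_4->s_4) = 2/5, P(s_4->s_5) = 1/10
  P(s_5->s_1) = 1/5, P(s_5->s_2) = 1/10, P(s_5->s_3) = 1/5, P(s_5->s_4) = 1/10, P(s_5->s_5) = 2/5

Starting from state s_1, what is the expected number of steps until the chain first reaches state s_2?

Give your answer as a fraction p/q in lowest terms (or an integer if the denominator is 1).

Answer: 50/13

Derivation:
Let h_i = expected steps to first reach s_2 from state i.
Boundary: h_s_2 = 0.
First-step equations for the other states:
  h_s_1 = 1 + 1/10*h_s_1 + 2/5*h_s_2 + 1/10*h_s_3 + 1/5*h_s_4 + 1/5*h_s_5
  h_s_3 = 1 + 1/5*h_s_1 + 1/10*h_s_2 + 3/10*h_s_3 + 1/10*h_s_4 + 3/10*h_s_5
  h_s_4 = 1 + 1/10*h_s_1 + 3/10*h_s_2 + 1/10*h_s_3 + 2/5*h_s_4 + 1/10*h_s_5
  h_s_5 = 1 + 1/5*h_s_1 + 1/10*h_s_2 + 1/5*h_s_3 + 1/10*h_s_4 + 2/5*h_s_5

Substituting h_s_2 = 0 and rearranging gives the linear system (I - Q) h = 1:
  [9/10, -1/10, -1/5, -1/5] . (h_s_1, h_s_3, h_s_4, h_s_5) = 1
  [-1/5, 7/10, -1/10, -3/10] . (h_s_1, h_s_3, h_s_4, h_s_5) = 1
  [-1/10, -1/10, 3/5, -1/10] . (h_s_1, h_s_3, h_s_4, h_s_5) = 1
  [-1/5, -1/5, -1/10, 3/5] . (h_s_1, h_s_3, h_s_4, h_s_5) = 1

Solving yields:
  h_s_1 = 50/13
  h_s_3 = 60/11
  h_s_4 = 590/143
  h_s_5 = 60/11

Starting state is s_1, so the expected hitting time is h_s_1 = 50/13.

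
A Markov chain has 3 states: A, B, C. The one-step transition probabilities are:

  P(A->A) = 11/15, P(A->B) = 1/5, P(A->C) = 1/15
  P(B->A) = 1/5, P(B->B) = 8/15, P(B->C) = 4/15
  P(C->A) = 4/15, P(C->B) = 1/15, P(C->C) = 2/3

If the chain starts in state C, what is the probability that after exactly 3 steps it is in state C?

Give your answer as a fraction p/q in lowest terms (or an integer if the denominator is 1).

Computing P^3 by repeated multiplication:
P^1 =
  A: [11/15, 1/5, 1/15]
  B: [1/5, 8/15, 4/15]
  C: [4/15, 1/15, 2/3]
P^2 =
  A: [134/225, 58/225, 11/75]
  B: [73/225, 77/225, 1/3]
  C: [29/75, 2/15, 12/25]
P^3 =
  A: [356/675, 899/3375, 232/1125]
  B: [1334/3375, 182/675, 377/1125]
  C: [493/1125, 203/1125, 143/375]

(P^3)[C -> C] = 143/375

Answer: 143/375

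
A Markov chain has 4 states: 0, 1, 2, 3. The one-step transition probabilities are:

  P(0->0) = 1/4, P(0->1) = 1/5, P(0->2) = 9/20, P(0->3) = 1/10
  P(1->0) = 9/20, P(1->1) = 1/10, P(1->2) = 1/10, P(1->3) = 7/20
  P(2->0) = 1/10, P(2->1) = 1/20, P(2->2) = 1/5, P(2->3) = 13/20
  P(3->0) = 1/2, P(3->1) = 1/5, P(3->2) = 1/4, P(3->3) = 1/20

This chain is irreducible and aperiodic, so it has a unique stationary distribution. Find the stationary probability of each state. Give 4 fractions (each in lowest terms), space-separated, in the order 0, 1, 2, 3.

The stationary distribution satisfies pi = pi * P, i.e.:
  pi_0 = 1/4*pi_0 + 9/20*pi_1 + 1/10*pi_2 + 1/2*pi_3
  pi_1 = 1/5*pi_0 + 1/10*pi_1 + 1/20*pi_2 + 1/5*pi_3
  pi_2 = 9/20*pi_0 + 1/10*pi_1 + 1/5*pi_2 + 1/4*pi_3
  pi_3 = 1/10*pi_0 + 7/20*pi_1 + 13/20*pi_2 + 1/20*pi_3
with normalization: pi_0 + pi_1 + pi_2 + pi_3 = 1.

Using the first 3 balance equations plus normalization, the linear system A*pi = b is:
  [-3/4, 9/20, 1/10, 1/2] . pi = 0
  [1/5, -9/10, 1/20, 1/5] . pi = 0
  [9/20, 1/10, -4/5, 1/4] . pi = 0
  [1, 1, 1, 1] . pi = 1

Solving yields:
  pi_0 = 3677/12017
  pi_1 = 1733/12017
  pi_2 = 3314/12017
  pi_3 = 3293/12017

Verification (pi * P):
  3677/12017*1/4 + 1733/12017*9/20 + 3314/12017*1/10 + 3293/12017*1/2 = 3677/12017 = pi_0  (ok)
  3677/12017*1/5 + 1733/12017*1/10 + 3314/12017*1/20 + 3293/12017*1/5 = 1733/12017 = pi_1  (ok)
  3677/12017*9/20 + 1733/12017*1/10 + 3314/12017*1/5 + 3293/12017*1/4 = 3314/12017 = pi_2  (ok)
  3677/12017*1/10 + 1733/12017*7/20 + 3314/12017*13/20 + 3293/12017*1/20 = 3293/12017 = pi_3  (ok)

Answer: 3677/12017 1733/12017 3314/12017 3293/12017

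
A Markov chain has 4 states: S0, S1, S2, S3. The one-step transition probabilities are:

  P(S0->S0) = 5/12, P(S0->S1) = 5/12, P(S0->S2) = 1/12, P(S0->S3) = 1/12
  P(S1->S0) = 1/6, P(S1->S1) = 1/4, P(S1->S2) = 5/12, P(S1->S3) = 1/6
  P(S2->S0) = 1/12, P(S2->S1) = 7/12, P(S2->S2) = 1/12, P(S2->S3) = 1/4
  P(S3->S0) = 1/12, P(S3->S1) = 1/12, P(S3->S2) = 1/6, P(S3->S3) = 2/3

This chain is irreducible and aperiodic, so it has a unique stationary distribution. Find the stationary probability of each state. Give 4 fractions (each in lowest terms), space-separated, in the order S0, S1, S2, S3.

The stationary distribution satisfies pi = pi * P, i.e.:
  pi_S0 = 5/12*pi_S0 + 1/6*pi_S1 + 1/12*pi_S2 + 1/12*pi_S3
  pi_S1 = 5/12*pi_S0 + 1/4*pi_S1 + 7/12*pi_S2 + 1/12*pi_S3
  pi_S2 = 1/12*pi_S0 + 5/12*pi_S1 + 1/12*pi_S2 + 1/6*pi_S3
  pi_S3 = 1/12*pi_S0 + 1/6*pi_S1 + 1/4*pi_S2 + 2/3*pi_S3
with normalization: pi_S0 + pi_S1 + pi_S2 + pi_S3 = 1.

Using the first 3 balance equations plus normalization, the linear system A*pi = b is:
  [-7/12, 1/6, 1/12, 1/12] . pi = 0
  [5/12, -3/4, 7/12, 1/12] . pi = 0
  [1/12, 5/12, -11/12, 1/6] . pi = 0
  [1, 1, 1, 1] . pi = 1

Solving yields:
  pi_S0 = 137/850
  pi_S1 = 123/425
  pi_S2 = 177/850
  pi_S3 = 29/85

Verification (pi * P):
  137/850*5/12 + 123/425*1/6 + 177/850*1/12 + 29/85*1/12 = 137/850 = pi_S0  (ok)
  137/850*5/12 + 123/425*1/4 + 177/850*7/12 + 29/85*1/12 = 123/425 = pi_S1  (ok)
  137/850*1/12 + 123/425*5/12 + 177/850*1/12 + 29/85*1/6 = 177/850 = pi_S2  (ok)
  137/850*1/12 + 123/425*1/6 + 177/850*1/4 + 29/85*2/3 = 29/85 = pi_S3  (ok)

Answer: 137/850 123/425 177/850 29/85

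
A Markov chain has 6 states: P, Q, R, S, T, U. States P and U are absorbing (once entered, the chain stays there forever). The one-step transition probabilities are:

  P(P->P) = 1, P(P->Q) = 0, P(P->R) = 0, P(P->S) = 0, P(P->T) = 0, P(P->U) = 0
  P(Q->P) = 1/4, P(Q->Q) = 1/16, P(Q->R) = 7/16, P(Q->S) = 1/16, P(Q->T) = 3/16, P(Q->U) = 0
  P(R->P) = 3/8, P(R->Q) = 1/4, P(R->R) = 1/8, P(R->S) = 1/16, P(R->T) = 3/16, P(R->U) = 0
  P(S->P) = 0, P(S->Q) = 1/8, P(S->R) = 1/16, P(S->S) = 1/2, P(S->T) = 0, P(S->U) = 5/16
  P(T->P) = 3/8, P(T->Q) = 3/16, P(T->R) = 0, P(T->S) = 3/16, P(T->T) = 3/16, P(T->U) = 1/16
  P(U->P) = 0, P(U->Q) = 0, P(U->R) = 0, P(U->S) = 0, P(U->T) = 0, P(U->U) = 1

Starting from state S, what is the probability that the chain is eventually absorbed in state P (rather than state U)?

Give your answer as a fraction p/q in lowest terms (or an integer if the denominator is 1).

Let a_i = P(absorbed in P | start in state i).
Boundary conditions: a_P = 1, a_U = 0.
For each transient state i, a_i = sum_j P(i->j) * a_j:
  a_Q = 1/4*a_P + 1/16*a_Q + 7/16*a_R + 1/16*a_S + 3/16*a_T + 0*a_U
  a_R = 3/8*a_P + 1/4*a_Q + 1/8*a_R + 1/16*a_S + 3/16*a_T + 0*a_U
  a_S = 0*a_P + 1/8*a_Q + 1/16*a_R + 1/2*a_S + 0*a_T + 5/16*a_U
  a_T = 3/8*a_P + 3/16*a_Q + 0*a_R + 3/16*a_S + 3/16*a_T + 1/16*a_U

Substituting a_P = 1 and a_U = 0, rearrange to (I - Q) a = r where r[i] = P(i -> P):
  [15/16, -7/16, -1/16, -3/16] . (a_Q, a_R, a_S, a_T) = 1/4
  [-1/4, 7/8, -1/16, -3/16] . (a_Q, a_R, a_S, a_T) = 3/8
  [-1/8, -1/16, 1/2, 0] . (a_Q, a_R, a_S, a_T) = 0
  [-3/16, 0, -3/16, 13/16] . (a_Q, a_R, a_S, a_T) = 3/8

Solving yields:
  a_Q = 2210/2679
  a_R = 356/423
  a_S = 2503/8037
  a_T = 1939/2679

Starting state is S, so the absorption probability is a_S = 2503/8037.

Answer: 2503/8037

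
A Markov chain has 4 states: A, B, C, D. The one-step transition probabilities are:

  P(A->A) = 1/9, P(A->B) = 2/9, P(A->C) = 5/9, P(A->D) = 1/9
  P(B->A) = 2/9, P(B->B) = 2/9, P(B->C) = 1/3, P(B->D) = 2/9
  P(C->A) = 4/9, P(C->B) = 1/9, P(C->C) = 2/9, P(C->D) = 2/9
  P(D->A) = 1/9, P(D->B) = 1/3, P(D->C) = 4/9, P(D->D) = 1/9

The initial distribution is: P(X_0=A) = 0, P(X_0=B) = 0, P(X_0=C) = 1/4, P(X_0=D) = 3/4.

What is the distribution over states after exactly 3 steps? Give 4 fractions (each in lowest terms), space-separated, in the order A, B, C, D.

Propagating the distribution step by step (d_{t+1} = d_t * P):
d_0 = (A=0, B=0, C=1/4, D=3/4)
  d_1[A] = 0*1/9 + 0*2/9 + 1/4*4/9 + 3/4*1/9 = 7/36
  d_1[B] = 0*2/9 + 0*2/9 + 1/4*1/9 + 3/4*1/3 = 5/18
  d_1[C] = 0*5/9 + 0*1/3 + 1/4*2/9 + 3/4*4/9 = 7/18
  d_1[D] = 0*1/9 + 0*2/9 + 1/4*2/9 + 3/4*1/9 = 5/36
d_1 = (A=7/36, B=5/18, C=7/18, D=5/36)
  d_2[A] = 7/36*1/9 + 5/18*2/9 + 7/18*4/9 + 5/36*1/9 = 22/81
  d_2[B] = 7/36*2/9 + 5/18*2/9 + 7/18*1/9 + 5/36*1/3 = 7/36
  d_2[C] = 7/36*5/9 + 5/18*1/3 + 7/18*2/9 + 5/36*4/9 = 113/324
  d_2[D] = 7/36*1/9 + 5/18*2/9 + 7/18*2/9 + 5/36*1/9 = 5/27
d_2 = (A=22/81, B=7/36, C=113/324, D=5/27)
  d_3[A] = 22/81*1/9 + 7/36*2/9 + 113/324*4/9 + 5/27*1/9 = 121/486
  d_3[B] = 22/81*2/9 + 7/36*2/9 + 113/324*1/9 + 5/27*1/3 = 595/2916
  d_3[C] = 22/81*5/9 + 7/36*1/3 + 113/324*2/9 + 5/27*4/9 = 365/972
  d_3[D] = 22/81*1/9 + 7/36*2/9 + 113/324*2/9 + 5/27*1/9 = 125/729
d_3 = (A=121/486, B=595/2916, C=365/972, D=125/729)

Answer: 121/486 595/2916 365/972 125/729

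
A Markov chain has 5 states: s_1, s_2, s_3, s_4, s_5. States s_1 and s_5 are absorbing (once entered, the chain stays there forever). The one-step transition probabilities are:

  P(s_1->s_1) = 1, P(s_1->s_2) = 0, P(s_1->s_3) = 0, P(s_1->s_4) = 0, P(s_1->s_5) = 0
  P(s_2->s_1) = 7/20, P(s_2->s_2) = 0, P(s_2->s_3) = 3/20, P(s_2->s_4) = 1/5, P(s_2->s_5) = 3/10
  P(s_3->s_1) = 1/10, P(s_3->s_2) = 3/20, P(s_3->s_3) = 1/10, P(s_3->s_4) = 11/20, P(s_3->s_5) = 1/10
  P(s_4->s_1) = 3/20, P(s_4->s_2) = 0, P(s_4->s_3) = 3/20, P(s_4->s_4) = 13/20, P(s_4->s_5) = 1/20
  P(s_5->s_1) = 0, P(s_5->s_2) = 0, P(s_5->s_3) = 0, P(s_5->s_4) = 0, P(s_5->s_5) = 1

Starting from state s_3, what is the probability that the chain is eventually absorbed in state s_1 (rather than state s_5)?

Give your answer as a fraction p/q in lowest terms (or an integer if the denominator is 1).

Answer: 1123/1761

Derivation:
Let a_i = P(absorbed in s_1 | start in state i).
Boundary conditions: a_s_1 = 1, a_s_5 = 0.
For each transient state i, a_i = sum_j P(i->j) * a_j:
  a_s_2 = 7/20*a_s_1 + 0*a_s_2 + 3/20*a_s_3 + 1/5*a_s_4 + 3/10*a_s_5
  a_s_3 = 1/10*a_s_1 + 3/20*a_s_2 + 1/10*a_s_3 + 11/20*a_s_4 + 1/10*a_s_5
  a_s_4 = 3/20*a_s_1 + 0*a_s_2 + 3/20*a_s_3 + 13/20*a_s_4 + 1/20*a_s_5

Substituting a_s_1 = 1 and a_s_5 = 0, rearrange to (I - Q) a = r where r[i] = P(i -> s_1):
  [1, -3/20, -1/5] . (a_s_2, a_s_3, a_s_4) = 7/20
  [-3/20, 9/10, -11/20] . (a_s_2, a_s_3, a_s_4) = 1/10
  [0, -3/20, 7/20] . (a_s_2, a_s_3, a_s_4) = 3/20

Solving yields:
  a_s_2 = 344/587
  a_s_3 = 1123/1761
  a_s_4 = 412/587

Starting state is s_3, so the absorption probability is a_s_3 = 1123/1761.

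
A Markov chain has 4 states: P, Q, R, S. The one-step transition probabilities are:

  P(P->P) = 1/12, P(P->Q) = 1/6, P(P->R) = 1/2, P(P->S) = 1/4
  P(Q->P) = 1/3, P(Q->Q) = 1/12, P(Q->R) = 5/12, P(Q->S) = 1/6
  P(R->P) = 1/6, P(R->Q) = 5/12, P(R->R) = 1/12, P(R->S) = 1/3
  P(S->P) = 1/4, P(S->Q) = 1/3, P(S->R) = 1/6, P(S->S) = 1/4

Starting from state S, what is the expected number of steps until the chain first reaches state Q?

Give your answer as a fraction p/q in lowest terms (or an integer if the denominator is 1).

Answer: 1116/355

Derivation:
Let h_i = expected steps to first reach Q from state i.
Boundary: h_Q = 0.
First-step equations for the other states:
  h_P = 1 + 1/12*h_P + 1/6*h_Q + 1/2*h_R + 1/4*h_S
  h_R = 1 + 1/6*h_P + 5/12*h_Q + 1/12*h_R + 1/3*h_S
  h_S = 1 + 1/4*h_P + 1/3*h_Q + 1/6*h_R + 1/4*h_S

Substituting h_Q = 0 and rearranging gives the linear system (I - Q) h = 1:
  [11/12, -1/2, -1/4] . (h_P, h_R, h_S) = 1
  [-1/6, 11/12, -1/3] . (h_P, h_R, h_S) = 1
  [-1/4, -1/6, 3/4] . (h_P, h_R, h_S) = 1

Solving yields:
  h_P = 1248/355
  h_R = 204/71
  h_S = 1116/355

Starting state is S, so the expected hitting time is h_S = 1116/355.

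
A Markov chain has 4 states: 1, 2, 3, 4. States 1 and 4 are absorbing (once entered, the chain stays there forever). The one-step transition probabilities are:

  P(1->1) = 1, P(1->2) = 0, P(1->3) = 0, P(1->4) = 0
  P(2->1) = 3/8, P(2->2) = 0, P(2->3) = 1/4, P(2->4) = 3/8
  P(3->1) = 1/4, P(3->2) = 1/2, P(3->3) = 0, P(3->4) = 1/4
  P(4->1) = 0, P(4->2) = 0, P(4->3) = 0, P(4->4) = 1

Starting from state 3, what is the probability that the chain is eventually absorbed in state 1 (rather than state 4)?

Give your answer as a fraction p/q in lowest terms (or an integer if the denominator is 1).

Let a_i = P(absorbed in 1 | start in state i).
Boundary conditions: a_1 = 1, a_4 = 0.
For each transient state i, a_i = sum_j P(i->j) * a_j:
  a_2 = 3/8*a_1 + 0*a_2 + 1/4*a_3 + 3/8*a_4
  a_3 = 1/4*a_1 + 1/2*a_2 + 0*a_3 + 1/4*a_4

Substituting a_1 = 1 and a_4 = 0, rearrange to (I - Q) a = r where r[i] = P(i -> 1):
  [1, -1/4] . (a_2, a_3) = 3/8
  [-1/2, 1] . (a_2, a_3) = 1/4

Solving yields:
  a_2 = 1/2
  a_3 = 1/2

Starting state is 3, so the absorption probability is a_3 = 1/2.

Answer: 1/2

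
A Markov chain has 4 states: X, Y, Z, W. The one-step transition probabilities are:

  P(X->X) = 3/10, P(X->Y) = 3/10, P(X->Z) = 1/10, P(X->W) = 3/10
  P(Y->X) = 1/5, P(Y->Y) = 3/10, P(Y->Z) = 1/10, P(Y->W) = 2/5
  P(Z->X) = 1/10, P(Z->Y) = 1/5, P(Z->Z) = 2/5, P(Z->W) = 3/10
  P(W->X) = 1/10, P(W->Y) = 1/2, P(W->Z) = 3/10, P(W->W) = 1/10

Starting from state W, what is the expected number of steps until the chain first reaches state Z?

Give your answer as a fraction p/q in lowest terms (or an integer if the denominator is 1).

Answer: 245/46

Derivation:
Let h_i = expected steps to first reach Z from state i.
Boundary: h_Z = 0.
First-step equations for the other states:
  h_X = 1 + 3/10*h_X + 3/10*h_Y + 1/10*h_Z + 3/10*h_W
  h_Y = 1 + 1/5*h_X + 3/10*h_Y + 1/10*h_Z + 2/5*h_W
  h_W = 1 + 1/10*h_X + 1/2*h_Y + 3/10*h_Z + 1/10*h_W

Substituting h_Z = 0 and rearranging gives the linear system (I - Q) h = 1:
  [7/10, -3/10, -3/10] . (h_X, h_Y, h_W) = 1
  [-1/5, 7/10, -2/5] . (h_X, h_Y, h_W) = 1
  [-1/10, -1/2, 9/10] . (h_X, h_Y, h_W) = 1

Solving yields:
  h_X = 295/46
  h_Y = 145/23
  h_W = 245/46

Starting state is W, so the expected hitting time is h_W = 245/46.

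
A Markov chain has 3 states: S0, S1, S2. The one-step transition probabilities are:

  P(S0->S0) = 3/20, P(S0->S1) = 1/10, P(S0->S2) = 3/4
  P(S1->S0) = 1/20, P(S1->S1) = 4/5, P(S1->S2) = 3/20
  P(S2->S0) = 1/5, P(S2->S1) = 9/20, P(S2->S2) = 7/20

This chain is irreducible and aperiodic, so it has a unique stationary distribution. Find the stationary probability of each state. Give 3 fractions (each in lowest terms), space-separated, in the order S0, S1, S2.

Answer: 25/252 23/36 11/42

Derivation:
The stationary distribution satisfies pi = pi * P, i.e.:
  pi_S0 = 3/20*pi_S0 + 1/20*pi_S1 + 1/5*pi_S2
  pi_S1 = 1/10*pi_S0 + 4/5*pi_S1 + 9/20*pi_S2
  pi_S2 = 3/4*pi_S0 + 3/20*pi_S1 + 7/20*pi_S2
with normalization: pi_S0 + pi_S1 + pi_S2 = 1.

Using the first 2 balance equations plus normalization, the linear system A*pi = b is:
  [-17/20, 1/20, 1/5] . pi = 0
  [1/10, -1/5, 9/20] . pi = 0
  [1, 1, 1] . pi = 1

Solving yields:
  pi_S0 = 25/252
  pi_S1 = 23/36
  pi_S2 = 11/42

Verification (pi * P):
  25/252*3/20 + 23/36*1/20 + 11/42*1/5 = 25/252 = pi_S0  (ok)
  25/252*1/10 + 23/36*4/5 + 11/42*9/20 = 23/36 = pi_S1  (ok)
  25/252*3/4 + 23/36*3/20 + 11/42*7/20 = 11/42 = pi_S2  (ok)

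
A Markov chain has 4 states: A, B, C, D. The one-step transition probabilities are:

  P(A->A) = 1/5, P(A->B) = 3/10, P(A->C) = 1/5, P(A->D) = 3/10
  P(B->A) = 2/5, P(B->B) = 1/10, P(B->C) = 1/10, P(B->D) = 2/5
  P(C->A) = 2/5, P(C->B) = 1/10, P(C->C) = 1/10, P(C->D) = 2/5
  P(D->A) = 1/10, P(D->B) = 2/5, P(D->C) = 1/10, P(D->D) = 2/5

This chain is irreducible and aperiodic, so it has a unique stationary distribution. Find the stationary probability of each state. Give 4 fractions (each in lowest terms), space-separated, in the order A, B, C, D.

Answer: 28/117 61/234 29/234 44/117

Derivation:
The stationary distribution satisfies pi = pi * P, i.e.:
  pi_A = 1/5*pi_A + 2/5*pi_B + 2/5*pi_C + 1/10*pi_D
  pi_B = 3/10*pi_A + 1/10*pi_B + 1/10*pi_C + 2/5*pi_D
  pi_C = 1/5*pi_A + 1/10*pi_B + 1/10*pi_C + 1/10*pi_D
  pi_D = 3/10*pi_A + 2/5*pi_B + 2/5*pi_C + 2/5*pi_D
with normalization: pi_A + pi_B + pi_C + pi_D = 1.

Using the first 3 balance equations plus normalization, the linear system A*pi = b is:
  [-4/5, 2/5, 2/5, 1/10] . pi = 0
  [3/10, -9/10, 1/10, 2/5] . pi = 0
  [1/5, 1/10, -9/10, 1/10] . pi = 0
  [1, 1, 1, 1] . pi = 1

Solving yields:
  pi_A = 28/117
  pi_B = 61/234
  pi_C = 29/234
  pi_D = 44/117

Verification (pi * P):
  28/117*1/5 + 61/234*2/5 + 29/234*2/5 + 44/117*1/10 = 28/117 = pi_A  (ok)
  28/117*3/10 + 61/234*1/10 + 29/234*1/10 + 44/117*2/5 = 61/234 = pi_B  (ok)
  28/117*1/5 + 61/234*1/10 + 29/234*1/10 + 44/117*1/10 = 29/234 = pi_C  (ok)
  28/117*3/10 + 61/234*2/5 + 29/234*2/5 + 44/117*2/5 = 44/117 = pi_D  (ok)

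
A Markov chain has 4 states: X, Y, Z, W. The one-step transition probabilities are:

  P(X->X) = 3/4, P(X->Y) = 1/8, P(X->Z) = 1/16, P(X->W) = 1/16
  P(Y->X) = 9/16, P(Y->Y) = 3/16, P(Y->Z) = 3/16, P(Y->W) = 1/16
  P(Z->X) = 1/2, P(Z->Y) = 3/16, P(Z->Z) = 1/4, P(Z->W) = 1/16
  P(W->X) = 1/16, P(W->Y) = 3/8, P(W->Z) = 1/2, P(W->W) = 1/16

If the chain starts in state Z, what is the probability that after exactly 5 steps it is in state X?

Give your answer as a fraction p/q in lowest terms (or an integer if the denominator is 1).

Answer: 674261/1048576

Derivation:
Computing P^5 by repeated multiplication:
P^1 =
  X: [3/4, 1/8, 1/16, 1/16]
  Y: [9/16, 3/16, 3/16, 1/16]
  Z: [1/2, 3/16, 1/4, 1/16]
  W: [1/16, 3/8, 1/2, 1/16]
P^2 =
  X: [171/256, 39/256, 15/128, 1/16]
  Y: [5/8, 21/128, 19/128, 1/16]
  Z: [39/64, 43/256, 41/256, 1/16]
  W: [131/256, 25/128, 59/256, 1/16]
P^3 =
  X: [2659/4096, 645/4096, 67/512, 1/16]
  Y: [1309/2048, 41/256, 283/2048, 1/16]
  Z: [2603/4096, 165/1024, 577/4096, 1/16]
  W: [1255/2048, 685/4096, 645/4096, 1/16]
P^4 =
  X: [42257/65536, 10397/65536, 4393/32768, 1/16]
  Y: [5263/8192, 5219/32768, 4449/32768, 1/16]
  Z: [657/1024, 10453/65536, 8939/65536, 1/16]
  W: [41701/65536, 5273/32768, 9193/65536, 1/16]
P^5 =
  X: [675041/1048576, 166639/1048576, 8835/65536, 1/16]
  Y: [337235/524288, 20849/131072, 70889/524288, 1/16]
  Z: [674261/1048576, 2607/16384, 141931/1048576, 1/16]
  W: [336483/524288, 167195/1048576, 142879/1048576, 1/16]

(P^5)[Z -> X] = 674261/1048576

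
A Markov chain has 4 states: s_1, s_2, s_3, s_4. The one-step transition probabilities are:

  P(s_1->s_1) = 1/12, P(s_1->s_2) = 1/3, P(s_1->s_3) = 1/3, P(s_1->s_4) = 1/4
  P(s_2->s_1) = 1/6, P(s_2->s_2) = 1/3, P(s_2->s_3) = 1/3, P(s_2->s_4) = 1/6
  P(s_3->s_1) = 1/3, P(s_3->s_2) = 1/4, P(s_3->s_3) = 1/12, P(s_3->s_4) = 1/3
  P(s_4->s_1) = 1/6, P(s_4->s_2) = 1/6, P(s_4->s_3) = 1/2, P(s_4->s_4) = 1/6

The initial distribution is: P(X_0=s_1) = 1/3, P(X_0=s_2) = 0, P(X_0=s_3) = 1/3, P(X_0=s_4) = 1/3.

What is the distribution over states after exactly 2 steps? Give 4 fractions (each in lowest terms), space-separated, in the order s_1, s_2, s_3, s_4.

Propagating the distribution step by step (d_{t+1} = d_t * P):
d_0 = (s_1=1/3, s_2=0, s_3=1/3, s_4=1/3)
  d_1[s_1] = 1/3*1/12 + 0*1/6 + 1/3*1/3 + 1/3*1/6 = 7/36
  d_1[s_2] = 1/3*1/3 + 0*1/3 + 1/3*1/4 + 1/3*1/6 = 1/4
  d_1[s_3] = 1/3*1/3 + 0*1/3 + 1/3*1/12 + 1/3*1/2 = 11/36
  d_1[s_4] = 1/3*1/4 + 0*1/6 + 1/3*1/3 + 1/3*1/6 = 1/4
d_1 = (s_1=7/36, s_2=1/4, s_3=11/36, s_4=1/4)
  d_2[s_1] = 7/36*1/12 + 1/4*1/6 + 11/36*1/3 + 1/4*1/6 = 29/144
  d_2[s_2] = 7/36*1/3 + 1/4*1/3 + 11/36*1/4 + 1/4*1/6 = 115/432
  d_2[s_3] = 7/36*1/3 + 1/4*1/3 + 11/36*1/12 + 1/4*1/2 = 43/144
  d_2[s_4] = 7/36*1/4 + 1/4*1/6 + 11/36*1/3 + 1/4*1/6 = 101/432
d_2 = (s_1=29/144, s_2=115/432, s_3=43/144, s_4=101/432)

Answer: 29/144 115/432 43/144 101/432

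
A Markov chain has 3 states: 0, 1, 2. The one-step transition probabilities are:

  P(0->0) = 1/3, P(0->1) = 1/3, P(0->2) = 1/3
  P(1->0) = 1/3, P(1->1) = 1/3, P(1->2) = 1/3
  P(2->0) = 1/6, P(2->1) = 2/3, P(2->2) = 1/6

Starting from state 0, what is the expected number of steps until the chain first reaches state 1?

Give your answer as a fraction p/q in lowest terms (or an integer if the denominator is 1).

Answer: 7/3

Derivation:
Let h_i = expected steps to first reach 1 from state i.
Boundary: h_1 = 0.
First-step equations for the other states:
  h_0 = 1 + 1/3*h_0 + 1/3*h_1 + 1/3*h_2
  h_2 = 1 + 1/6*h_0 + 2/3*h_1 + 1/6*h_2

Substituting h_1 = 0 and rearranging gives the linear system (I - Q) h = 1:
  [2/3, -1/3] . (h_0, h_2) = 1
  [-1/6, 5/6] . (h_0, h_2) = 1

Solving yields:
  h_0 = 7/3
  h_2 = 5/3

Starting state is 0, so the expected hitting time is h_0 = 7/3.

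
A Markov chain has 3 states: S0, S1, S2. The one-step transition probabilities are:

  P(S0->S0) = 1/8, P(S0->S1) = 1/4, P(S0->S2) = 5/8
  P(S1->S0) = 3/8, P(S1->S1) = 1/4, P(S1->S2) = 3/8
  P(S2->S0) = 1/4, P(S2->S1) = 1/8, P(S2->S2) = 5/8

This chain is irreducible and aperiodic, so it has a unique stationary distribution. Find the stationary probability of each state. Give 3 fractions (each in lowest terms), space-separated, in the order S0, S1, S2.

Answer: 15/62 11/62 18/31

Derivation:
The stationary distribution satisfies pi = pi * P, i.e.:
  pi_S0 = 1/8*pi_S0 + 3/8*pi_S1 + 1/4*pi_S2
  pi_S1 = 1/4*pi_S0 + 1/4*pi_S1 + 1/8*pi_S2
  pi_S2 = 5/8*pi_S0 + 3/8*pi_S1 + 5/8*pi_S2
with normalization: pi_S0 + pi_S1 + pi_S2 = 1.

Using the first 2 balance equations plus normalization, the linear system A*pi = b is:
  [-7/8, 3/8, 1/4] . pi = 0
  [1/4, -3/4, 1/8] . pi = 0
  [1, 1, 1] . pi = 1

Solving yields:
  pi_S0 = 15/62
  pi_S1 = 11/62
  pi_S2 = 18/31

Verification (pi * P):
  15/62*1/8 + 11/62*3/8 + 18/31*1/4 = 15/62 = pi_S0  (ok)
  15/62*1/4 + 11/62*1/4 + 18/31*1/8 = 11/62 = pi_S1  (ok)
  15/62*5/8 + 11/62*3/8 + 18/31*5/8 = 18/31 = pi_S2  (ok)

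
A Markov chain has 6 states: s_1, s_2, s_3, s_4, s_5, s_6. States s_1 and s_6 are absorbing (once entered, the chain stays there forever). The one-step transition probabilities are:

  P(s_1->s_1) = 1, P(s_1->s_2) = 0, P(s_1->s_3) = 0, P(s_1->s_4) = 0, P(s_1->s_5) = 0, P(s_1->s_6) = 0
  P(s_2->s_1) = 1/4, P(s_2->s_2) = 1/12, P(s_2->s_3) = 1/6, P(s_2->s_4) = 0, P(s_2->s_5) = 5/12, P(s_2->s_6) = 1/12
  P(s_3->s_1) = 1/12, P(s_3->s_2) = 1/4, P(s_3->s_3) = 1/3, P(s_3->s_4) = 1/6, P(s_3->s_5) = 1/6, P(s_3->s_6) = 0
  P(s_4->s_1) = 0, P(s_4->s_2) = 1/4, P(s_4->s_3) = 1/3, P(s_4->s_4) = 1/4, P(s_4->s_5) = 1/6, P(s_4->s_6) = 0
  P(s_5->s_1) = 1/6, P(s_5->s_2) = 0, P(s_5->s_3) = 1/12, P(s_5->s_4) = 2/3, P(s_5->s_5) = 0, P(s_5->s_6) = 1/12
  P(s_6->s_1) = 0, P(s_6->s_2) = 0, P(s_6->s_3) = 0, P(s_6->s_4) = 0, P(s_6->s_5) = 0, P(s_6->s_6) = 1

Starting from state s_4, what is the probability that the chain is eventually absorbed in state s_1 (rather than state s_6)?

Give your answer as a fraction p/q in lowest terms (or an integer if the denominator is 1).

Let a_i = P(absorbed in s_1 | start in state i).
Boundary conditions: a_s_1 = 1, a_s_6 = 0.
For each transient state i, a_i = sum_j P(i->j) * a_j:
  a_s_2 = 1/4*a_s_1 + 1/12*a_s_2 + 1/6*a_s_3 + 0*a_s_4 + 5/12*a_s_5 + 1/12*a_s_6
  a_s_3 = 1/12*a_s_1 + 1/4*a_s_2 + 1/3*a_s_3 + 1/6*a_s_4 + 1/6*a_s_5 + 0*a_s_6
  a_s_4 = 0*a_s_1 + 1/4*a_s_2 + 1/3*a_s_3 + 1/4*a_s_4 + 1/6*a_s_5 + 0*a_s_6
  a_s_5 = 1/6*a_s_1 + 0*a_s_2 + 1/12*a_s_3 + 2/3*a_s_4 + 0*a_s_5 + 1/12*a_s_6

Substituting a_s_1 = 1 and a_s_6 = 0, rearrange to (I - Q) a = r where r[i] = P(i -> s_1):
  [11/12, -1/6, 0, -5/12] . (a_s_2, a_s_3, a_s_4, a_s_5) = 1/4
  [-1/4, 2/3, -1/6, -1/6] . (a_s_2, a_s_3, a_s_4, a_s_5) = 1/12
  [-1/4, -1/3, 3/4, -1/6] . (a_s_2, a_s_3, a_s_4, a_s_5) = 0
  [0, -1/12, -2/3, 1] . (a_s_2, a_s_3, a_s_4, a_s_5) = 1/6

Solving yields:
  a_s_2 = 2779/3697
  a_s_3 = 2894/3697
  a_s_4 = 2821/3697
  a_s_5 = 2738/3697

Starting state is s_4, so the absorption probability is a_s_4 = 2821/3697.

Answer: 2821/3697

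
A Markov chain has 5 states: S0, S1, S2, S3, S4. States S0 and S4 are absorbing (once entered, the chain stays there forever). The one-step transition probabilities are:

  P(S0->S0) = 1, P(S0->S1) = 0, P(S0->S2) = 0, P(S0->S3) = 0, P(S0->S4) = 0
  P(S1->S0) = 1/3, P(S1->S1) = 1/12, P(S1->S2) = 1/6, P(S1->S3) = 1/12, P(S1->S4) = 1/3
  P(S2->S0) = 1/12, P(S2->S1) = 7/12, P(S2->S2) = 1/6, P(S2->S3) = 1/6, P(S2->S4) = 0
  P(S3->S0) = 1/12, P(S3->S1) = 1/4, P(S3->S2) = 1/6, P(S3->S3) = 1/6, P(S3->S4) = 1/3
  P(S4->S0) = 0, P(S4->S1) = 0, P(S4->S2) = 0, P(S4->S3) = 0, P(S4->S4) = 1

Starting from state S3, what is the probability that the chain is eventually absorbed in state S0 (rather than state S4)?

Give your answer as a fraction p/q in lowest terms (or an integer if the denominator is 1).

Answer: 15/43

Derivation:
Let a_i = P(absorbed in S0 | start in state i).
Boundary conditions: a_S0 = 1, a_S4 = 0.
For each transient state i, a_i = sum_j P(i->j) * a_j:
  a_S1 = 1/3*a_S0 + 1/12*a_S1 + 1/6*a_S2 + 1/12*a_S3 + 1/3*a_S4
  a_S2 = 1/12*a_S0 + 7/12*a_S1 + 1/6*a_S2 + 1/6*a_S3 + 0*a_S4
  a_S3 = 1/12*a_S0 + 1/4*a_S1 + 1/6*a_S2 + 1/6*a_S3 + 1/3*a_S4

Substituting a_S0 = 1 and a_S4 = 0, rearrange to (I - Q) a = r where r[i] = P(i -> S0):
  [11/12, -1/6, -1/12] . (a_S1, a_S2, a_S3) = 1/3
  [-7/12, 5/6, -1/6] . (a_S1, a_S2, a_S3) = 1/12
  [-1/4, -1/6, 5/6] . (a_S1, a_S2, a_S3) = 1/12

Solving yields:
  a_S1 = 21/43
  a_S2 = 22/43
  a_S3 = 15/43

Starting state is S3, so the absorption probability is a_S3 = 15/43.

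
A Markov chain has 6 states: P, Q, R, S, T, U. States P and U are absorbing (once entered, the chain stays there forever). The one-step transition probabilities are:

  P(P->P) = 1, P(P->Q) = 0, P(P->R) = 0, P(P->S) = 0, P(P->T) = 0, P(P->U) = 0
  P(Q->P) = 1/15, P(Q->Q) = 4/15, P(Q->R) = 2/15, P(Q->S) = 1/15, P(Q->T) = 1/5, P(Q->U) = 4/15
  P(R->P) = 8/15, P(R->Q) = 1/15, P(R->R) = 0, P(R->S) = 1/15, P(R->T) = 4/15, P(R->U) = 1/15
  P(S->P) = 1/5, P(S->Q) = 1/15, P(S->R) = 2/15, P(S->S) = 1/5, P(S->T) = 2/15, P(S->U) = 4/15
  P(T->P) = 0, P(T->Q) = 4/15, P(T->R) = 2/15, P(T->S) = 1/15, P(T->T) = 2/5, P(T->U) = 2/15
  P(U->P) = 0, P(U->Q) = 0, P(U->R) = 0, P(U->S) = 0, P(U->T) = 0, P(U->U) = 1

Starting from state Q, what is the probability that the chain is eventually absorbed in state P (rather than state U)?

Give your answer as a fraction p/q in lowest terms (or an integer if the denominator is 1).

Answer: 381/1075

Derivation:
Let a_i = P(absorbed in P | start in state i).
Boundary conditions: a_P = 1, a_U = 0.
For each transient state i, a_i = sum_j P(i->j) * a_j:
  a_Q = 1/15*a_P + 4/15*a_Q + 2/15*a_R + 1/15*a_S + 1/5*a_T + 4/15*a_U
  a_R = 8/15*a_P + 1/15*a_Q + 0*a_R + 1/15*a_S + 4/15*a_T + 1/15*a_U
  a_S = 1/5*a_P + 1/15*a_Q + 2/15*a_R + 1/5*a_S + 2/15*a_T + 4/15*a_U
  a_T = 0*a_P + 4/15*a_Q + 2/15*a_R + 1/15*a_S + 2/5*a_T + 2/15*a_U

Substituting a_P = 1 and a_U = 0, rearrange to (I - Q) a = r where r[i] = P(i -> P):
  [11/15, -2/15, -1/15, -1/5] . (a_Q, a_R, a_S, a_T) = 1/15
  [-1/15, 1, -1/15, -4/15] . (a_Q, a_R, a_S, a_T) = 8/15
  [-1/15, -2/15, 4/5, -2/15] . (a_Q, a_R, a_S, a_T) = 1/5
  [-4/15, -2/15, -1/15, 3/5] . (a_Q, a_R, a_S, a_T) = 0

Solving yields:
  a_Q = 381/1075
  a_R = 2203/3225
  a_S = 34/75
  a_T = 232/645

Starting state is Q, so the absorption probability is a_Q = 381/1075.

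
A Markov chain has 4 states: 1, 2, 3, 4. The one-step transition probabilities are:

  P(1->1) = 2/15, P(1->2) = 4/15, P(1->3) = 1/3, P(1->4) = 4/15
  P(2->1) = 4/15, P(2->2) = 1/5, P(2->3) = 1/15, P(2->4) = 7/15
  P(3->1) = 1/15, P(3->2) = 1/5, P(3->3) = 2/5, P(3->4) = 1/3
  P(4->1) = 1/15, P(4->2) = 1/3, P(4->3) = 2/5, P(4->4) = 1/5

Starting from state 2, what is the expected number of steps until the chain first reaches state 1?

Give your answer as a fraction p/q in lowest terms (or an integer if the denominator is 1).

Answer: 1500/217

Derivation:
Let h_i = expected steps to first reach 1 from state i.
Boundary: h_1 = 0.
First-step equations for the other states:
  h_2 = 1 + 4/15*h_1 + 1/5*h_2 + 1/15*h_3 + 7/15*h_4
  h_3 = 1 + 1/15*h_1 + 1/5*h_2 + 2/5*h_3 + 1/3*h_4
  h_4 = 1 + 1/15*h_1 + 1/3*h_2 + 2/5*h_3 + 1/5*h_4

Substituting h_1 = 0 and rearranging gives the linear system (I - Q) h = 1:
  [4/5, -1/15, -7/15] . (h_2, h_3, h_4) = 1
  [-1/5, 3/5, -1/3] . (h_2, h_3, h_4) = 1
  [-1/3, -2/5, 4/5] . (h_2, h_3, h_4) = 1

Solving yields:
  h_2 = 1500/217
  h_3 = 3765/434
  h_4 = 525/62

Starting state is 2, so the expected hitting time is h_2 = 1500/217.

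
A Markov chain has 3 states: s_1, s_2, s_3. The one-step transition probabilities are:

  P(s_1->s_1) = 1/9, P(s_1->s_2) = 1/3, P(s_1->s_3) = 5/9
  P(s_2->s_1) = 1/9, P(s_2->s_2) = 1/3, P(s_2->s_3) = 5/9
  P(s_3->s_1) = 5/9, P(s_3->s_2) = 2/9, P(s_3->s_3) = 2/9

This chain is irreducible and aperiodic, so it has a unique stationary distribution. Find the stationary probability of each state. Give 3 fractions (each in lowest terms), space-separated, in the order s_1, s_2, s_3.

The stationary distribution satisfies pi = pi * P, i.e.:
  pi_s_1 = 1/9*pi_s_1 + 1/9*pi_s_2 + 5/9*pi_s_3
  pi_s_2 = 1/3*pi_s_1 + 1/3*pi_s_2 + 2/9*pi_s_3
  pi_s_3 = 5/9*pi_s_1 + 5/9*pi_s_2 + 2/9*pi_s_3
with normalization: pi_s_1 + pi_s_2 + pi_s_3 = 1.

Using the first 2 balance equations plus normalization, the linear system A*pi = b is:
  [-8/9, 1/9, 5/9] . pi = 0
  [1/3, -2/3, 2/9] . pi = 0
  [1, 1, 1] . pi = 1

Solving yields:
  pi_s_1 = 8/27
  pi_s_2 = 31/108
  pi_s_3 = 5/12

Verification (pi * P):
  8/27*1/9 + 31/108*1/9 + 5/12*5/9 = 8/27 = pi_s_1  (ok)
  8/27*1/3 + 31/108*1/3 + 5/12*2/9 = 31/108 = pi_s_2  (ok)
  8/27*5/9 + 31/108*5/9 + 5/12*2/9 = 5/12 = pi_s_3  (ok)

Answer: 8/27 31/108 5/12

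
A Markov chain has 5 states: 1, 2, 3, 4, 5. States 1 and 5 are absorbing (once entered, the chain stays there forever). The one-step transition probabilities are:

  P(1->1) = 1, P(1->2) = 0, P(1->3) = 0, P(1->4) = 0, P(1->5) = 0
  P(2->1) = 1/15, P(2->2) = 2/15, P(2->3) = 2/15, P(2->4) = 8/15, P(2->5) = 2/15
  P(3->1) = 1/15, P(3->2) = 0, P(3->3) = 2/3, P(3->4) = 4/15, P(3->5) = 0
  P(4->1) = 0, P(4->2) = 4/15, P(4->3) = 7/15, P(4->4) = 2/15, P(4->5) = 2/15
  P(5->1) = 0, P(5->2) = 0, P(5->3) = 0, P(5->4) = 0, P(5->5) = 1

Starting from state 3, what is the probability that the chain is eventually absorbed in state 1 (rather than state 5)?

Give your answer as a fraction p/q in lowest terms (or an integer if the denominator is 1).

Let a_i = P(absorbed in 1 | start in state i).
Boundary conditions: a_1 = 1, a_5 = 0.
For each transient state i, a_i = sum_j P(i->j) * a_j:
  a_2 = 1/15*a_1 + 2/15*a_2 + 2/15*a_3 + 8/15*a_4 + 2/15*a_5
  a_3 = 1/15*a_1 + 0*a_2 + 2/3*a_3 + 4/15*a_4 + 0*a_5
  a_4 = 0*a_1 + 4/15*a_2 + 7/15*a_3 + 2/15*a_4 + 2/15*a_5

Substituting a_1 = 1 and a_5 = 0, rearrange to (I - Q) a = r where r[i] = P(i -> 1):
  [13/15, -2/15, -8/15] . (a_2, a_3, a_4) = 1/15
  [0, 1/3, -4/15] . (a_2, a_3, a_4) = 1/15
  [-4/15, -7/15, 13/15] . (a_2, a_3, a_4) = 0

Solving yields:
  a_2 = 7/17
  a_3 = 9/17
  a_4 = 7/17

Starting state is 3, so the absorption probability is a_3 = 9/17.

Answer: 9/17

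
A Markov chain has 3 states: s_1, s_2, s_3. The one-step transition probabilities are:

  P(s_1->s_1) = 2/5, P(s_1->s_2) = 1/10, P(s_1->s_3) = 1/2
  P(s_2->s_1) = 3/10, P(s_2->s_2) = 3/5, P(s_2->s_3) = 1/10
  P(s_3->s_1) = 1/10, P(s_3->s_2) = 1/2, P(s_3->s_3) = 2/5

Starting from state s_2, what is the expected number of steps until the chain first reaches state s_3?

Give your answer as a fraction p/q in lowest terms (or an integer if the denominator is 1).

Answer: 30/7

Derivation:
Let h_i = expected steps to first reach s_3 from state i.
Boundary: h_s_3 = 0.
First-step equations for the other states:
  h_s_1 = 1 + 2/5*h_s_1 + 1/10*h_s_2 + 1/2*h_s_3
  h_s_2 = 1 + 3/10*h_s_1 + 3/5*h_s_2 + 1/10*h_s_3

Substituting h_s_3 = 0 and rearranging gives the linear system (I - Q) h = 1:
  [3/5, -1/10] . (h_s_1, h_s_2) = 1
  [-3/10, 2/5] . (h_s_1, h_s_2) = 1

Solving yields:
  h_s_1 = 50/21
  h_s_2 = 30/7

Starting state is s_2, so the expected hitting time is h_s_2 = 30/7.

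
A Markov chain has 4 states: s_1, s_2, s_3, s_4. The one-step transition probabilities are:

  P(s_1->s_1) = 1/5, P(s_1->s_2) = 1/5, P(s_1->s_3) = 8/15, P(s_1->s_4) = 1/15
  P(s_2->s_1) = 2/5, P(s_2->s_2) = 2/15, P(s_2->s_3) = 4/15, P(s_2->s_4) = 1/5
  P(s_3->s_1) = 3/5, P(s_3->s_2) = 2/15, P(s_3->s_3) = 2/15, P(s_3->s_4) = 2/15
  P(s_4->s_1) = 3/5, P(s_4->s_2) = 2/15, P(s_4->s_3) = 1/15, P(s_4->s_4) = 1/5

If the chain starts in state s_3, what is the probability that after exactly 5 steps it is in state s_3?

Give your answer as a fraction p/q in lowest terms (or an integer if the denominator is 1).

Computing P^5 by repeated multiplication:
P^1 =
  s_1: [1/5, 1/5, 8/15, 1/15]
  s_2: [2/5, 2/15, 4/15, 1/5]
  s_3: [3/5, 2/15, 2/15, 2/15]
  s_4: [3/5, 2/15, 1/15, 1/5]
P^2 =
  s_1: [12/25, 11/75, 53/225, 31/225]
  s_2: [31/75, 4/25, 67/225, 29/225]
  s_3: [1/3, 13/75, 86/225, 1/9]
  s_4: [1/3, 13/75, 17/45, 26/225]
P^3 =
  s_1: [142/375, 62/375, 1133/3375, 406/3375]
  s_2: [151/375, 181/1125, 1051/3375, 422/3375]
  s_3: [54/125, 7/45, 953/3375, 439/3375]
  s_4: [54/125, 7/45, 952/3375, 88/675]
P^4 =
  s_1: [779/1875, 892/5625, 15128/50625, 6436/50625]
  s_2: [2288/5625, 901/5625, 15568/50625, 6356/50625]
  s_3: [2228/5625, 304/1875, 16109/50625, 6256/50625]
  s_4: [2228/5625, 304/1875, 16108/50625, 6257/50625]
P^5 =
  s_1: [11309/28125, 4529/28125, 237068/759375, 94681/759375]
  s_2: [11398/28125, 13538/84375, 234664/759375, 95123/759375]
  s_3: [11507/28125, 13478/84375, 231722/759375, 95662/759375]
  s_4: [11507/28125, 13478/84375, 231721/759375, 95663/759375]

(P^5)[s_3 -> s_3] = 231722/759375

Answer: 231722/759375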